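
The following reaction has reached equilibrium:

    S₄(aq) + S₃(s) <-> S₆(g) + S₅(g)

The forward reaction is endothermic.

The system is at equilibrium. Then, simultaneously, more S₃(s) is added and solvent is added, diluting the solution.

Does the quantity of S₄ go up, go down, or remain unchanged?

S₃ is a pure solid; its activity is 1 regardless of amount, so Q is unaffected — no shift from this change.
Dilution lowers every aqueous concentration by the same factor. Δn_aq = 0 − 1 = -1, so the system shifts toward the side with more dissolved moles — to the left.
The net shift is to the left. S₄ is a reactant, so its amount increases.

increases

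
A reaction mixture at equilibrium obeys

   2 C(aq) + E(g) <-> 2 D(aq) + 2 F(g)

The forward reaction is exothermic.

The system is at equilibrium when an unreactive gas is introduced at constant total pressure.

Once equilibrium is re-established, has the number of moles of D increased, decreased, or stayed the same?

Adding inert gas at constant total pressure expands the volume and lowers every reacting partial pressure. With Δn_gas = 2 − 1 = +1, Q moves away from K toward the side with fewer gas moles, so the system shifts toward the side with more gas moles — to the right.
The net shift is to the right. D is a product, so its amount increases.

increases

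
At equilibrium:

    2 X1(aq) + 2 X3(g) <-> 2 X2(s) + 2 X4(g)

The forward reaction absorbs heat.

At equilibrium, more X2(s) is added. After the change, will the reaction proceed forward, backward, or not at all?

no shift

X2 is a pure solid; its activity is 1 regardless of amount, so Q is unaffected — no shift from this change.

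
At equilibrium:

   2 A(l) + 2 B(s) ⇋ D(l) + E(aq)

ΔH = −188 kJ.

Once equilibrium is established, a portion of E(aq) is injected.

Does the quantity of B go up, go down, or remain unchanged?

increases

Adding E (aq), a product, drives the reaction to the left.
The net shift is to the left. B is a reactant, so its amount increases.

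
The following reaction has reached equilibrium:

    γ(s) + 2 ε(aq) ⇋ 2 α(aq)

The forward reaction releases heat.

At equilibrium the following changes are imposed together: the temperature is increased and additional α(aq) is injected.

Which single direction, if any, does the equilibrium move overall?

The forward reaction is exothermic. Raising T favours the endothermic direction — shift to the left.
Adding α (aq), a product, drives the reaction to the left.
All effects act in the same direction — net shift to the left.

left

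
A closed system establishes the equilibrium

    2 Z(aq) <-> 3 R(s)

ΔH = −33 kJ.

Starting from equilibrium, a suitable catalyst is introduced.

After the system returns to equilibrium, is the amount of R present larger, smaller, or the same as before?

unchanged

A catalyst speeds both forward and reverse rates equally; it changes neither Q nor K — no shift from this change.
No net shift occurs, so the amount of R is unchanged.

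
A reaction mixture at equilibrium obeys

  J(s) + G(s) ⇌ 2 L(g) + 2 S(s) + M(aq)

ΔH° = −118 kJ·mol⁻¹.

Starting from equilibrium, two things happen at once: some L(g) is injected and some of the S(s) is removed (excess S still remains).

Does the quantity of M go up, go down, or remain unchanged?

Adding L (g), a product, drives the reaction to the left.
S is a pure solid; its activity is 1 regardless of amount, so Q is unaffected — no shift from this change.
The net shift is to the left. M is a product, so its amount decreases.

decreases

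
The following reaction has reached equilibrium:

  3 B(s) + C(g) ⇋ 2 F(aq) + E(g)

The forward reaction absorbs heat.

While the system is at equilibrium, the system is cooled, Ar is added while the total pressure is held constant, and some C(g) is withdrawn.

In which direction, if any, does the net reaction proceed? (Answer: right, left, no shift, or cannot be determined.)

left

The forward reaction is endothermic. Lowering T favours the exothermic direction — shift to the left.
Adding inert gas at constant total pressure expands the volume, scaling every reacting partial pressure by the same factor. Δn_gas = 1 − 1 = 0, so Q is unchanged — no shift.
Removing C (g), a reactant, drives the reaction to the left.
Only the nonzero effect(s) matter; the net shift is to the left.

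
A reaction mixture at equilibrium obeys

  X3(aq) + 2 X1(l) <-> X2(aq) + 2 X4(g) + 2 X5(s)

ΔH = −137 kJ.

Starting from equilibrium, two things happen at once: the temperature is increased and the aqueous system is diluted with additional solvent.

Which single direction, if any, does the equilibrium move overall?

left

The forward reaction is exothermic. Raising T favours the endothermic direction — shift to the left.
Dilution scales every aqueous concentration by the same factor. Δn_aq = 1 − 1 = 0, so Q is unchanged — no shift.
Only the nonzero effect(s) matter; the net shift is to the left.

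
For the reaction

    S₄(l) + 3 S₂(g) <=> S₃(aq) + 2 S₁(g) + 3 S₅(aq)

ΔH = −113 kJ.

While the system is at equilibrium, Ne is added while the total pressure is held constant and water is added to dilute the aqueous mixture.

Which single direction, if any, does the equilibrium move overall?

cannot be determined

Adding inert gas at constant total pressure expands the volume and lowers every reacting partial pressure. With Δn_gas = 2 − 3 = -1, Q moves away from K toward the side with fewer gas moles, so the system shifts toward the side with more gas moles — to the left.
Dilution lowers every aqueous concentration by the same factor. Δn_aq = 4 − 0 = +4, so the system shifts toward the side with more dissolved moles — to the right.
The individual effects push in opposite directions; without quantitative information the net direction cannot be determined.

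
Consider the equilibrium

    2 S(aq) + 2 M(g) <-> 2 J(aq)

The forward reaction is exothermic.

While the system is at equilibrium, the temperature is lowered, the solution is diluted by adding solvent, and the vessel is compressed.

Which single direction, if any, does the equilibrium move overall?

The forward reaction is exothermic. Lowering T favours the exothermic direction — shift to the right.
Dilution scales every aqueous concentration by the same factor. Δn_aq = 2 − 2 = 0, so Q is unchanged — no shift.
Gas moles: reactants 2, products 0 (Δn_gas = -2). Compression shifts the system toward the side with fewer moles of gas — to the right.
Only the nonzero effect(s) matter; the net shift is to the right.

right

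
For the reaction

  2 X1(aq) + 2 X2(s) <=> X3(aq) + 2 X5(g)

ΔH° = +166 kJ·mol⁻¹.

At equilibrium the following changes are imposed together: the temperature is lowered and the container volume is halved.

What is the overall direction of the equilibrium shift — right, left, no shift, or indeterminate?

The forward reaction is endothermic. Lowering T favours the exothermic direction — shift to the left.
Gas moles: reactants 0, products 2 (Δn_gas = +2). Compression shifts the system toward the side with fewer moles of gas — to the left.
All effects act in the same direction — net shift to the left.

left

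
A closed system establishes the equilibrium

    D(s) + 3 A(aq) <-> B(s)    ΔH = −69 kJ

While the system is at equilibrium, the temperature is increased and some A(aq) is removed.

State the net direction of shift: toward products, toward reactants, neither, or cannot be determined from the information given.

The forward reaction is exothermic. Raising T favours the endothermic direction — shift to the left.
Removing A (aq), a reactant, drives the reaction to the left.
All effects act in the same direction — net shift to the left.

left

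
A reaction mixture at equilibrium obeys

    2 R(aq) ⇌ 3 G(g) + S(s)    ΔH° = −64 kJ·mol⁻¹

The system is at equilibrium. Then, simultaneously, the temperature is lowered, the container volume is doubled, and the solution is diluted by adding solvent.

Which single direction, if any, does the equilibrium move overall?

The forward reaction is exothermic. Lowering T favours the exothermic direction — shift to the right.
Gas moles: reactants 0, products 3 (Δn_gas = +3). Expansion shifts the system toward the side with more moles of gas — to the right.
Dilution lowers every aqueous concentration by the same factor. Δn_aq = 0 − 2 = -2, so the system shifts toward the side with more dissolved moles — to the left.
The individual effects push in opposite directions; without quantitative information the net direction cannot be determined.

cannot be determined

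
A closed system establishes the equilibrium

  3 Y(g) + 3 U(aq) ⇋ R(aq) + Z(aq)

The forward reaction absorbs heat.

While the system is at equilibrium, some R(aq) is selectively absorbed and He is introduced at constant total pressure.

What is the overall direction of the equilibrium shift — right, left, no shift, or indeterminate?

cannot be determined

Removing R (aq), a product, drives the reaction to the right.
Adding inert gas at constant total pressure expands the volume and lowers every reacting partial pressure. With Δn_gas = 0 − 3 = -3, Q moves away from K toward the side with fewer gas moles, so the system shifts toward the side with more gas moles — to the left.
The individual effects push in opposite directions; without quantitative information the net direction cannot be determined.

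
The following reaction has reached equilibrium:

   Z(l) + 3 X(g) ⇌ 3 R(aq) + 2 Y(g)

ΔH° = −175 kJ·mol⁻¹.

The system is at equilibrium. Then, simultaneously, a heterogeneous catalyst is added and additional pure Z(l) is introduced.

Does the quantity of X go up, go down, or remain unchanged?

unchanged

A catalyst speeds both forward and reverse rates equally; it changes neither Q nor K — no shift from this change.
Z is a pure liquid; its activity is 1 regardless of amount, so Q is unaffected — no shift from this change.
No net shift occurs, so the amount of X is unchanged.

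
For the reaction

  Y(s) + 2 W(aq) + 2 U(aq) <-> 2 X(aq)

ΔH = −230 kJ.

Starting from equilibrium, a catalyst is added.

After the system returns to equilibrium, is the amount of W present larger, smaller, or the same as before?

A catalyst speeds both forward and reverse rates equally; it changes neither Q nor K — no shift from this change.
No net shift occurs, so the amount of W is unchanged.

unchanged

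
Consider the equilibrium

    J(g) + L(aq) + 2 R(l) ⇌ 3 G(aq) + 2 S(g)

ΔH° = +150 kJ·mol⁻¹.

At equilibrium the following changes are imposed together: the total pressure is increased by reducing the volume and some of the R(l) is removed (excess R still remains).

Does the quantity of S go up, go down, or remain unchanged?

decreases

Gas moles: reactants 1, products 2 (Δn_gas = +1). Compression shifts the system toward the side with fewer moles of gas — to the left.
R is a pure liquid; its activity is 1 regardless of amount, so Q is unaffected — no shift from this change.
The net shift is to the left. S is a product, so its amount decreases.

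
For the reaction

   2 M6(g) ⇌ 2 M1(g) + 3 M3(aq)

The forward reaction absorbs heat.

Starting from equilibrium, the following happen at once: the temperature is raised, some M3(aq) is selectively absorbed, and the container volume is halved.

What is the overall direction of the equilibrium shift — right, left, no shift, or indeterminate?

right

The forward reaction is endothermic. Raising T favours the endothermic direction — shift to the right.
Removing M3 (aq), a product, drives the reaction to the right.
Gas moles: reactants 2, products 2. Δn_gas = 0, so a volume change leaves Q equal to K — no shift from this change.
Only the nonzero effect(s) matter; the net shift is to the right.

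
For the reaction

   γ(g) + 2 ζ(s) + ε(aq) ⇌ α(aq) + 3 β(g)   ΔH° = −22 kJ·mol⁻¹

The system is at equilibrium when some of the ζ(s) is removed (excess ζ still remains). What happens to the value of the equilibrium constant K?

The equilibrium constant depends only on temperature. This perturbation changes neither the position of equilibrium nor K.

unchanged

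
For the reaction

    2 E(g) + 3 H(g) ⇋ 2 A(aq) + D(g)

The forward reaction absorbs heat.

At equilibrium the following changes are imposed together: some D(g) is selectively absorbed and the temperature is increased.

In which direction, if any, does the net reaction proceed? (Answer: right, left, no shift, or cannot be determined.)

Removing D (g), a product, drives the reaction to the right.
The forward reaction is endothermic. Raising T favours the endothermic direction — shift to the right.
All effects act in the same direction — net shift to the right.

right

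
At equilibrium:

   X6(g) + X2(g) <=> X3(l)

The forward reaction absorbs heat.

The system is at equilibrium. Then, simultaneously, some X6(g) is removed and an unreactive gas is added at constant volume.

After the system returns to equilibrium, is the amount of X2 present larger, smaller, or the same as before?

increases

Removing X6 (g), a reactant, drives the reaction to the left.
At constant volume, adding an inert gas leaves every reacting species' partial pressure unchanged, so Q is unchanged — no shift from this change.
The net shift is to the left. X2 is a reactant, so its amount increases.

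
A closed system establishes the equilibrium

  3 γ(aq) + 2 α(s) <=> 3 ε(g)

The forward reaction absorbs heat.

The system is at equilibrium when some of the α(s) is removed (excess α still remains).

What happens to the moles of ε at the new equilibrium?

α is a pure solid; its activity is 1 regardless of amount, so Q is unaffected — no shift from this change.
No net shift occurs, so the amount of ε is unchanged.

unchanged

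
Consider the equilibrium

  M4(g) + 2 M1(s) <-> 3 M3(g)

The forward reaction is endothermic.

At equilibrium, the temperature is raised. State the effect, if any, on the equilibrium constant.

K depends on temperature via the van 't Hoff relation. The forward reaction is endothermic, so raising T increases K.

increases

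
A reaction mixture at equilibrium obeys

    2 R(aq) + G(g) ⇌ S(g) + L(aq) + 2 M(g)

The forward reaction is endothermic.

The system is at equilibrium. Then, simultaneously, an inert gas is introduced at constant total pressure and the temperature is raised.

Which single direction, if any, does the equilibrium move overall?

right

Adding inert gas at constant total pressure expands the volume and lowers every reacting partial pressure. With Δn_gas = 3 − 1 = +2, Q moves away from K toward the side with fewer gas moles, so the system shifts toward the side with more gas moles — to the right.
The forward reaction is endothermic. Raising T favours the endothermic direction — shift to the right.
All effects act in the same direction — net shift to the right.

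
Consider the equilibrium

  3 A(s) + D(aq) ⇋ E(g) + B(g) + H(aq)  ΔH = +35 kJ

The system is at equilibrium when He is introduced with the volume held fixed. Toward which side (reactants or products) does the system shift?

no shift

At constant volume, adding an inert gas leaves every reacting species' partial pressure unchanged, so Q is unchanged — no shift from this change.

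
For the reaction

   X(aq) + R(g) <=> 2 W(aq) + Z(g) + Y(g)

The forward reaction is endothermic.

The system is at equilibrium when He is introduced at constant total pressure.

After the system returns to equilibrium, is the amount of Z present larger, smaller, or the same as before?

Adding inert gas at constant total pressure expands the volume and lowers every reacting partial pressure. With Δn_gas = 2 − 1 = +1, Q moves away from K toward the side with fewer gas moles, so the system shifts toward the side with more gas moles — to the right.
The net shift is to the right. Z is a product, so its amount increases.

increases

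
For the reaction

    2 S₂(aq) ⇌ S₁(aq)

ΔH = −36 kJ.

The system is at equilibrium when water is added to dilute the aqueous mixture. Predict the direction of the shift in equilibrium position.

Dilution lowers every aqueous concentration by the same factor. Δn_aq = 1 − 2 = -1, so the system shifts toward the side with more dissolved moles — to the left.

left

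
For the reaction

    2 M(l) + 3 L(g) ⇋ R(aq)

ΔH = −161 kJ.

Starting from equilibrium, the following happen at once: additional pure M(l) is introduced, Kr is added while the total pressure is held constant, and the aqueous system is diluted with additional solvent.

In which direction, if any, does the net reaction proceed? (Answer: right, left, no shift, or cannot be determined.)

cannot be determined

M is a pure liquid; its activity is 1 regardless of amount, so Q is unaffected — no shift from this change.
Adding inert gas at constant total pressure expands the volume and lowers every reacting partial pressure. With Δn_gas = 0 − 3 = -3, Q moves away from K toward the side with fewer gas moles, so the system shifts toward the side with more gas moles — to the left.
Dilution lowers every aqueous concentration by the same factor. Δn_aq = 1 − 0 = +1, so the system shifts toward the side with more dissolved moles — to the right.
The individual effects push in opposite directions; without quantitative information the net direction cannot be determined.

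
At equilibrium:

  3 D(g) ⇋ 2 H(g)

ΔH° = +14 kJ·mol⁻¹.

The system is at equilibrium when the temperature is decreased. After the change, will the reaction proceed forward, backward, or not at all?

left

The forward reaction is endothermic. Lowering T favours the exothermic direction — shift to the left.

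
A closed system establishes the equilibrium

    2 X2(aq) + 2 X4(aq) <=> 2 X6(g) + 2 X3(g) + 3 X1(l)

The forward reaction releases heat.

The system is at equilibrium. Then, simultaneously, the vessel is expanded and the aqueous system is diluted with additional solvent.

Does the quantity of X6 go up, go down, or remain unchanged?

cannot be determined

Gas moles: reactants 0, products 4 (Δn_gas = +4). Expansion shifts the system toward the side with more moles of gas — to the right.
Dilution lowers every aqueous concentration by the same factor. Δn_aq = 0 − 4 = -4, so the system shifts toward the side with more dissolved moles — to the left.
The two effects oppose each other, so the net shift — and hence the change in X6 — cannot be determined from the given information.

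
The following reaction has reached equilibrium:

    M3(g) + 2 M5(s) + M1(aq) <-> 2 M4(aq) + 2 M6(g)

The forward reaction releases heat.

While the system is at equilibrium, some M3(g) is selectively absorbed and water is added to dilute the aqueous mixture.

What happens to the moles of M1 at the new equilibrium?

cannot be determined

Removing M3 (g), a reactant, drives the reaction to the left.
Dilution lowers every aqueous concentration by the same factor. Δn_aq = 2 − 1 = +1, so the system shifts toward the side with more dissolved moles — to the right.
The two effects oppose each other, so the net shift — and hence the change in M1 — cannot be determined from the given information.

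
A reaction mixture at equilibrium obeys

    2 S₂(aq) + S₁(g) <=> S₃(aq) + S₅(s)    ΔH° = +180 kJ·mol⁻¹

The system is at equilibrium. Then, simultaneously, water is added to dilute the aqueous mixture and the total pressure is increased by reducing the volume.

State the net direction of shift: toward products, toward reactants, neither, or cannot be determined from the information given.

Dilution lowers every aqueous concentration by the same factor. Δn_aq = 1 − 2 = -1, so the system shifts toward the side with more dissolved moles — to the left.
Gas moles: reactants 1, products 0 (Δn_gas = -1). Compression shifts the system toward the side with fewer moles of gas — to the right.
The individual effects push in opposite directions; without quantitative information the net direction cannot be determined.

cannot be determined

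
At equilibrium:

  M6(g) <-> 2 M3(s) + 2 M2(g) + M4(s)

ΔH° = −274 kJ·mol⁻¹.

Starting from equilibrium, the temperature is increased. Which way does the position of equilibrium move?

left

The forward reaction is exothermic. Raising T favours the endothermic direction — shift to the left.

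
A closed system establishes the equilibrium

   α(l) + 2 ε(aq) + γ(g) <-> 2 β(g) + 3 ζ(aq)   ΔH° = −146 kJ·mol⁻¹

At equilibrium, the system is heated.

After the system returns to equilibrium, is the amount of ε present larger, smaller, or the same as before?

The forward reaction is exothermic. Raising T favours the endothermic direction — shift to the left.
The net shift is to the left. ε is a reactant, so its amount increases.

increases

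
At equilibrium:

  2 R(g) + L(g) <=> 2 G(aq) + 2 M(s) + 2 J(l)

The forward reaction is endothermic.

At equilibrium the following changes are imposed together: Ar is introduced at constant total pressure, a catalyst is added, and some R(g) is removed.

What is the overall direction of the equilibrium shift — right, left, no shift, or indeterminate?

left

Adding inert gas at constant total pressure expands the volume and lowers every reacting partial pressure. With Δn_gas = 0 − 3 = -3, Q moves away from K toward the side with fewer gas moles, so the system shifts toward the side with more gas moles — to the left.
A catalyst speeds both forward and reverse rates equally; it changes neither Q nor K — no shift from this change.
Removing R (g), a reactant, drives the reaction to the left.
Only the nonzero effect(s) matter; the net shift is to the left.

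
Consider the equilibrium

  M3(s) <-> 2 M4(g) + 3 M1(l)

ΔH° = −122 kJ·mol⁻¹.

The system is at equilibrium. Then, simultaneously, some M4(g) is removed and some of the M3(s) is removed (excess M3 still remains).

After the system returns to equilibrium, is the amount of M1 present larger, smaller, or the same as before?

increases

Removing M4 (g), a product, drives the reaction to the right.
M3 is a pure solid; its activity is 1 regardless of amount, so Q is unaffected — no shift from this change.
The net shift is to the right. M1 is a product, so its amount increases.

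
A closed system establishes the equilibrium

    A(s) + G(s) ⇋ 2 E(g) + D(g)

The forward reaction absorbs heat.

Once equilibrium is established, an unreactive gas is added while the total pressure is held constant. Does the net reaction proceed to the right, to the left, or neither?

right

Adding inert gas at constant total pressure expands the volume and lowers every reacting partial pressure. With Δn_gas = 3 − 0 = +3, Q moves away from K toward the side with fewer gas moles, so the system shifts toward the side with more gas moles — to the right.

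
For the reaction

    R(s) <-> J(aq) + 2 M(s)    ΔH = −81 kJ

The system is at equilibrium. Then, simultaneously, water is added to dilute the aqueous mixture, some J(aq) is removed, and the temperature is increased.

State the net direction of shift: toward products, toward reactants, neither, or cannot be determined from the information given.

cannot be determined

Dilution lowers every aqueous concentration by the same factor. Δn_aq = 1 − 0 = +1, so the system shifts toward the side with more dissolved moles — to the right.
Removing J (aq), a product, drives the reaction to the right.
The forward reaction is exothermic. Raising T favours the endothermic direction — shift to the left.
The individual effects push in opposite directions; without quantitative information the net direction cannot be determined.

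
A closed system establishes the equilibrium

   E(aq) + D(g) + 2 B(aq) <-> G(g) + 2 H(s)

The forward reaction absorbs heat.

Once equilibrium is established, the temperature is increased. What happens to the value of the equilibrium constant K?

K depends on temperature via the van 't Hoff relation. The forward reaction is endothermic, so raising T increases K.

increases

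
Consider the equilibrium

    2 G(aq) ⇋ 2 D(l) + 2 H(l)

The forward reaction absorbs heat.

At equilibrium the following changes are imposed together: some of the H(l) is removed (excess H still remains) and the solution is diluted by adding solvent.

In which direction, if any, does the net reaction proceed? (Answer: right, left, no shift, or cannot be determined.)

H is a pure liquid; its activity is 1 regardless of amount, so Q is unaffected — no shift from this change.
Dilution lowers every aqueous concentration by the same factor. Δn_aq = 0 − 2 = -2, so the system shifts toward the side with more dissolved moles — to the left.
Only the nonzero effect(s) matter; the net shift is to the left.

left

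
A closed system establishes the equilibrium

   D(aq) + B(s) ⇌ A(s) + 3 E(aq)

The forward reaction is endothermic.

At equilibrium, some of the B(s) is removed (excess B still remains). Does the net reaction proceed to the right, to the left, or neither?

B is a pure solid; its activity is 1 regardless of amount, so Q is unaffected — no shift from this change.

no shift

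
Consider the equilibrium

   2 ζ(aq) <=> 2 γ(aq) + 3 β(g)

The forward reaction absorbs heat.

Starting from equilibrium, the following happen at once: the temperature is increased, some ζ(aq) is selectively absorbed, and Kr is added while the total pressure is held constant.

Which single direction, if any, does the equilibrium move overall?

The forward reaction is endothermic. Raising T favours the endothermic direction — shift to the right.
Removing ζ (aq), a reactant, drives the reaction to the left.
Adding inert gas at constant total pressure expands the volume and lowers every reacting partial pressure. With Δn_gas = 3 − 0 = +3, Q moves away from K toward the side with fewer gas moles, so the system shifts toward the side with more gas moles — to the right.
The individual effects push in opposite directions; without quantitative information the net direction cannot be determined.

cannot be determined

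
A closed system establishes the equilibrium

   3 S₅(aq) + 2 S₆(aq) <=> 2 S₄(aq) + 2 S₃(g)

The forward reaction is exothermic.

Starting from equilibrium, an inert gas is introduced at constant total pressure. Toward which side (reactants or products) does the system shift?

right

Adding inert gas at constant total pressure expands the volume and lowers every reacting partial pressure. With Δn_gas = 2 − 0 = +2, Q moves away from K toward the side with fewer gas moles, so the system shifts toward the side with more gas moles — to the right.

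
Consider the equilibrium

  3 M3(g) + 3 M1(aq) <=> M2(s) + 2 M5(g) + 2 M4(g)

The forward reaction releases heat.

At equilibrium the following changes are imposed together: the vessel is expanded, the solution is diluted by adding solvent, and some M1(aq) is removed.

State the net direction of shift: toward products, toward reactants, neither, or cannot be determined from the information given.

Gas moles: reactants 3, products 4 (Δn_gas = +1). Expansion shifts the system toward the side with more moles of gas — to the right.
Dilution lowers every aqueous concentration by the same factor. Δn_aq = 0 − 3 = -3, so the system shifts toward the side with more dissolved moles — to the left.
Removing M1 (aq), a reactant, drives the reaction to the left.
The individual effects push in opposite directions; without quantitative information the net direction cannot be determined.

cannot be determined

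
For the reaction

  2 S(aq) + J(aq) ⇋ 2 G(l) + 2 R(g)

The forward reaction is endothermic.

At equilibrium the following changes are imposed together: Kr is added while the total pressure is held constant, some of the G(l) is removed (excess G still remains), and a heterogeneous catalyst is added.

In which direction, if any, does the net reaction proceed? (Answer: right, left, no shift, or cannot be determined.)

right

Adding inert gas at constant total pressure expands the volume and lowers every reacting partial pressure. With Δn_gas = 2 − 0 = +2, Q moves away from K toward the side with fewer gas moles, so the system shifts toward the side with more gas moles — to the right.
G is a pure liquid; its activity is 1 regardless of amount, so Q is unaffected — no shift from this change.
A catalyst speeds both forward and reverse rates equally; it changes neither Q nor K — no shift from this change.
Only the nonzero effect(s) matter; the net shift is to the right.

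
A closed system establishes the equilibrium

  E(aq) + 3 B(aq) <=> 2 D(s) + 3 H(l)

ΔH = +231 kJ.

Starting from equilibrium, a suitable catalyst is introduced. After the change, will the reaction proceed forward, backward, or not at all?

no shift

A catalyst speeds both forward and reverse rates equally; it changes neither Q nor K — no shift from this change.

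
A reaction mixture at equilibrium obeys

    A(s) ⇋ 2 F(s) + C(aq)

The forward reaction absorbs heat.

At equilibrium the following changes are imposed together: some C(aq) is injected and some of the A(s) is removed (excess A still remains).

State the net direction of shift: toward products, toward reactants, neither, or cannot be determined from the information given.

left

Adding C (aq), a product, drives the reaction to the left.
A is a pure solid; its activity is 1 regardless of amount, so Q is unaffected — no shift from this change.
Only the nonzero effect(s) matter; the net shift is to the left.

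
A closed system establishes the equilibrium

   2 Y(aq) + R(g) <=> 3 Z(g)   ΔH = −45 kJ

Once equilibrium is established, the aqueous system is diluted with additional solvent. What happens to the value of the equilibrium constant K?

unchanged

The equilibrium constant depends only on temperature. This perturbation may move the position of equilibrium, but since T is unchanged, K itself is unchanged.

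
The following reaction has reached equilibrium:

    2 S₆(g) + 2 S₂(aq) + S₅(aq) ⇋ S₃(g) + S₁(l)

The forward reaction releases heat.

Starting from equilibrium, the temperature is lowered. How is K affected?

increases

K depends on temperature via the van 't Hoff relation. The forward reaction is exothermic, so lowering T increases K.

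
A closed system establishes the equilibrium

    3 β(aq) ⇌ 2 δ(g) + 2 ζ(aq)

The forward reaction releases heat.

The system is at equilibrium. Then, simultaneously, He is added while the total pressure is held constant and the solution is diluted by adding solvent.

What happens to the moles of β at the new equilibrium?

Adding inert gas at constant total pressure expands the volume and lowers every reacting partial pressure. With Δn_gas = 2 − 0 = +2, Q moves away from K toward the side with fewer gas moles, so the system shifts toward the side with more gas moles — to the right.
Dilution lowers every aqueous concentration by the same factor. Δn_aq = 2 − 3 = -1, so the system shifts toward the side with more dissolved moles — to the left.
The two effects oppose each other, so the net shift — and hence the change in β — cannot be determined from the given information.

cannot be determined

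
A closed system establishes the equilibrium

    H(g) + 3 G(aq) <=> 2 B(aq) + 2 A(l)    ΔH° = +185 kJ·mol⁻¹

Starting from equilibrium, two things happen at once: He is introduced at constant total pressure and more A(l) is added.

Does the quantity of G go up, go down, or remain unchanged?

increases

Adding inert gas at constant total pressure expands the volume and lowers every reacting partial pressure. With Δn_gas = 0 − 1 = -1, Q moves away from K toward the side with fewer gas moles, so the system shifts toward the side with more gas moles — to the left.
A is a pure liquid; its activity is 1 regardless of amount, so Q is unaffected — no shift from this change.
The net shift is to the left. G is a reactant, so its amount increases.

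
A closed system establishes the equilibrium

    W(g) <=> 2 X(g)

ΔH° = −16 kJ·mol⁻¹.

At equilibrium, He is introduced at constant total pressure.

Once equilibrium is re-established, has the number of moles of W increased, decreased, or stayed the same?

Adding inert gas at constant total pressure expands the volume and lowers every reacting partial pressure. With Δn_gas = 2 − 1 = +1, Q moves away from K toward the side with fewer gas moles, so the system shifts toward the side with more gas moles — to the right.
The net shift is to the right. W is a reactant, so its amount decreases.

decreases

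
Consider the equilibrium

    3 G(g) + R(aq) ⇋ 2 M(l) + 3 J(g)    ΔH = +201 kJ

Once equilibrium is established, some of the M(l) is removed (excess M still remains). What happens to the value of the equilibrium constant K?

The equilibrium constant depends only on temperature. This perturbation changes neither the position of equilibrium nor K.

unchanged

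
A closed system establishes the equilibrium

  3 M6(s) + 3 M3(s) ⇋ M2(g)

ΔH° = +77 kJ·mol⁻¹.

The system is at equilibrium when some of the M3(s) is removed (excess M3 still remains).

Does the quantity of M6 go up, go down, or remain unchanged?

M3 is a pure solid; its activity is 1 regardless of amount, so Q is unaffected — no shift from this change.
No net shift occurs, so the amount of M6 is unchanged.

unchanged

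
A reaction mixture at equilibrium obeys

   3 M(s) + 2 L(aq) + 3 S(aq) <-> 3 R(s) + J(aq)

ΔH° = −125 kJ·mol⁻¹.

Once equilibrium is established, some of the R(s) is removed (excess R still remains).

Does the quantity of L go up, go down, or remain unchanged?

unchanged

R is a pure solid; its activity is 1 regardless of amount, so Q is unaffected — no shift from this change.
No net shift occurs, so the amount of L is unchanged.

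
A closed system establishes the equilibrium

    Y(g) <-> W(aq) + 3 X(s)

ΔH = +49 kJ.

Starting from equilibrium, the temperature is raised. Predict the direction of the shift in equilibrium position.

right

The forward reaction is endothermic. Raising T favours the endothermic direction — shift to the right.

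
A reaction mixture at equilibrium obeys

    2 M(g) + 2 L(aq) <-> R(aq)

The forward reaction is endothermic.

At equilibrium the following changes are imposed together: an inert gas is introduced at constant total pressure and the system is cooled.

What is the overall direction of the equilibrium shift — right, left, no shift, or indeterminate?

left

Adding inert gas at constant total pressure expands the volume and lowers every reacting partial pressure. With Δn_gas = 0 − 2 = -2, Q moves away from K toward the side with fewer gas moles, so the system shifts toward the side with more gas moles — to the left.
The forward reaction is endothermic. Lowering T favours the exothermic direction — shift to the left.
All effects act in the same direction — net shift to the left.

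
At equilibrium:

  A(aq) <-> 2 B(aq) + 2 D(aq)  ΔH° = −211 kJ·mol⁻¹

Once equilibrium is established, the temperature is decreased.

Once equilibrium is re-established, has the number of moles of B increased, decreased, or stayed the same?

increases

The forward reaction is exothermic. Lowering T favours the exothermic direction — shift to the right.
The net shift is to the right. B is a product, so its amount increases.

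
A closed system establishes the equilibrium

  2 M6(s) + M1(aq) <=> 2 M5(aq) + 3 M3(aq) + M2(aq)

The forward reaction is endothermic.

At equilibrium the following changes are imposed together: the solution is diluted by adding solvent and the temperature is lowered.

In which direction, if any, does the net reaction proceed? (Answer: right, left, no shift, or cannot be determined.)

Dilution lowers every aqueous concentration by the same factor. Δn_aq = 6 − 1 = +5, so the system shifts toward the side with more dissolved moles — to the right.
The forward reaction is endothermic. Lowering T favours the exothermic direction — shift to the left.
The individual effects push in opposite directions; without quantitative information the net direction cannot be determined.

cannot be determined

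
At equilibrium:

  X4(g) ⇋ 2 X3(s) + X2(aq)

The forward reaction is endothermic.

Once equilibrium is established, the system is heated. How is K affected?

increases

K depends on temperature via the van 't Hoff relation. The forward reaction is endothermic, so raising T increases K.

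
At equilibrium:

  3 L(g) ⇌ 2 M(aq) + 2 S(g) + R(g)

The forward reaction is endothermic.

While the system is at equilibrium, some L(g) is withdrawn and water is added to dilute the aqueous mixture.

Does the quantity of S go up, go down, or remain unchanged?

cannot be determined

Removing L (g), a reactant, drives the reaction to the left.
Dilution lowers every aqueous concentration by the same factor. Δn_aq = 2 − 0 = +2, so the system shifts toward the side with more dissolved moles — to the right.
The two effects oppose each other, so the net shift — and hence the change in S — cannot be determined from the given information.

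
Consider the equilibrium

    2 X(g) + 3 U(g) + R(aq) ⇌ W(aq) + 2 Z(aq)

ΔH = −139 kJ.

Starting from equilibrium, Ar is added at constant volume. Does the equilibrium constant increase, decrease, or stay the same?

The equilibrium constant depends only on temperature. This perturbation changes neither the position of equilibrium nor K.

unchanged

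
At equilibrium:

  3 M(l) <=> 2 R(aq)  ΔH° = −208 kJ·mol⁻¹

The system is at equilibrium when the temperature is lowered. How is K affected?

K depends on temperature via the van 't Hoff relation. The forward reaction is exothermic, so lowering T increases K.

increases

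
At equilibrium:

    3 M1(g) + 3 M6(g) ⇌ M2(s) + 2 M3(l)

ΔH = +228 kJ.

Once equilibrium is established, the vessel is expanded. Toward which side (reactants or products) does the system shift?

Gas moles: reactants 6, products 0 (Δn_gas = -6). Expansion shifts the system toward the side with more moles of gas — to the left.

left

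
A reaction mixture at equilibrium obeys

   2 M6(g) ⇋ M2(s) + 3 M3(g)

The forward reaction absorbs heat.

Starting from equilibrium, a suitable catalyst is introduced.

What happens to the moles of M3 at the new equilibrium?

A catalyst speeds both forward and reverse rates equally; it changes neither Q nor K — no shift from this change.
No net shift occurs, so the amount of M3 is unchanged.

unchanged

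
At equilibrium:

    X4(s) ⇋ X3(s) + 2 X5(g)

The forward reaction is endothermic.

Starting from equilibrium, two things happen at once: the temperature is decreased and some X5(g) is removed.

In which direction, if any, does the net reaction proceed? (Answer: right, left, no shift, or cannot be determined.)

The forward reaction is endothermic. Lowering T favours the exothermic direction — shift to the left.
Removing X5 (g), a product, drives the reaction to the right.
The individual effects push in opposite directions; without quantitative information the net direction cannot be determined.

cannot be determined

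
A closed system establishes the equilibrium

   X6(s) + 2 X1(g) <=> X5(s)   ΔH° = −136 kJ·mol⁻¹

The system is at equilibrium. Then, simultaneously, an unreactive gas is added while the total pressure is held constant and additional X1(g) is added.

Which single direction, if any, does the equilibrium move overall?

Adding inert gas at constant total pressure expands the volume and lowers every reacting partial pressure. With Δn_gas = 0 − 2 = -2, Q moves away from K toward the side with fewer gas moles, so the system shifts toward the side with more gas moles — to the left.
Adding X1 (g), a reactant, drives the reaction to the right.
The individual effects push in opposite directions; without quantitative information the net direction cannot be determined.

cannot be determined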